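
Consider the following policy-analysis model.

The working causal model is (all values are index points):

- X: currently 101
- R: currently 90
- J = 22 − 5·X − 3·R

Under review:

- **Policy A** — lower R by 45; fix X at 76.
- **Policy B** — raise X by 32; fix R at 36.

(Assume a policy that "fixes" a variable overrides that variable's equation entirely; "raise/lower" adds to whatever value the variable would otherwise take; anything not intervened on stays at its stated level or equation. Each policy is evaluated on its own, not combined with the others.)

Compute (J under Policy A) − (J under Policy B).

258

Policy A (R − 45, X := 76):
  X = 76
  R = 90 − 45 = 45
  J = 22 − 5·76 − 3·45 = -493
Policy B (X + 32, R := 36):
  X = 101 + 32 = 133
  R = 36
  J = 22 − 5·133 − 3·36 = -751
J: -493 − (-751) = 258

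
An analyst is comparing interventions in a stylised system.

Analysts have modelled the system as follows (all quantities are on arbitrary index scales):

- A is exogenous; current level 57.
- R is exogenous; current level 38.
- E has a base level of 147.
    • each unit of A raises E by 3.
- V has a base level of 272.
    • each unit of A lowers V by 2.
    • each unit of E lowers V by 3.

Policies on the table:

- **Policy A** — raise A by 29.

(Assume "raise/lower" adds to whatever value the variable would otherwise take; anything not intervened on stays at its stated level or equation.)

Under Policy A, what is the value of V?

-1115

Policy A (A + 29):
  A = 57 + 29 = 86
  E = 147 + 3·86 = 405
  V = 272 − 2·86 − 3·405 = -1115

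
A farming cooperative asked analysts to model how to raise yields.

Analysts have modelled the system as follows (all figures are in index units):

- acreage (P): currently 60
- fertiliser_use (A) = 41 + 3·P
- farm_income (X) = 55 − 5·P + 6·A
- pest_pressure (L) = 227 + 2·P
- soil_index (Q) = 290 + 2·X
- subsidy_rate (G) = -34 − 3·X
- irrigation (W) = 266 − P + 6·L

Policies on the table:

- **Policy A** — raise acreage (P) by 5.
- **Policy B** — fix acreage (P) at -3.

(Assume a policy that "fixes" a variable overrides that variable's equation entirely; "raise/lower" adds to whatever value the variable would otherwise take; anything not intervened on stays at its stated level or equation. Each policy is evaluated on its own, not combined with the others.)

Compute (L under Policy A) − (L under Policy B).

136

Policy A (P + 5):
  P = 60 + 5 = 65
  L = 227 + 2·65 = 357
Policy B (P := -3):
  P = -3
  L = 227 + 2·(-3) = 221
L: 357 − 221 = 136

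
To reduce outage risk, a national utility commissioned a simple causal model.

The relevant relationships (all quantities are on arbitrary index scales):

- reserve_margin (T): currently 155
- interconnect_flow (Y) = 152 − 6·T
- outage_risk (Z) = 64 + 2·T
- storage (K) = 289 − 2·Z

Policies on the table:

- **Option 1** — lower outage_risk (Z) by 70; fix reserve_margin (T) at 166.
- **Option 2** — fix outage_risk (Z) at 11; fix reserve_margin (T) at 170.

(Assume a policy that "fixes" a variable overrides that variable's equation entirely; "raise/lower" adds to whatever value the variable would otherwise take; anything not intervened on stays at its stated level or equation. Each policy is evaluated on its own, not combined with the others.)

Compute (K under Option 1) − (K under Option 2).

-630

Option 1 (Z − 70, T := 166):
  T = 166
  Z = 64 + 2·166 (−70 from intervention) = 326
  K = 289 − 2·326 = -363
Option 2 (Z := 11, T := 170):
  T = 170
  Z = 11
  K = 289 − 2·11 = 267
K: -363 − 267 = -630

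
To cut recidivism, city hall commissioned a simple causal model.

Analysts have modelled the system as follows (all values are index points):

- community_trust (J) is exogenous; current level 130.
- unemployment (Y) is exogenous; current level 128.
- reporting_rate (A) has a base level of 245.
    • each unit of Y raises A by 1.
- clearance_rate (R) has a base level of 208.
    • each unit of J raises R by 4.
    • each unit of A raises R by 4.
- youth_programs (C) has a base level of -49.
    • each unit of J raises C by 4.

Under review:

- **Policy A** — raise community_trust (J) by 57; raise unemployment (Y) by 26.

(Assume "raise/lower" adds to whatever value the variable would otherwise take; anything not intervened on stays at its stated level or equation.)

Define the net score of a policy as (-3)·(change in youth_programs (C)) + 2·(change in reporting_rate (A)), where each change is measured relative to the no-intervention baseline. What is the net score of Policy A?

-632

Baseline:
  J = 130
  Y = 128
  A = 245 + 128 = 373
  C = -49 + 4·130 = 471
Policy A (J + 57, Y + 26):
  J = 130 + 57 = 187
  Y = 128 + 26 = 154
  A = 245 + 154 = 399
  C = -49 + 4·187 = 699
ΔC = 699 − 471 = 228; ΔA = 399 − 373 = 26
Score = (-3)·228 + 2·26 = -632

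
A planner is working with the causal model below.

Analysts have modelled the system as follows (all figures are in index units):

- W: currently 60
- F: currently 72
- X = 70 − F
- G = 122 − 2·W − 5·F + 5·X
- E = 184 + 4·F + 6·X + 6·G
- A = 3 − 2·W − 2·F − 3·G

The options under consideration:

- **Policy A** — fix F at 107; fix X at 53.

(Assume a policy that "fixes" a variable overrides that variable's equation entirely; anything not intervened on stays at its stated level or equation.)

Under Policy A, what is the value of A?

473

Policy A (F := 107, X := 53):
  W = 60
  F = 107
  X = 53
  G = 122 − 2·60 − 5·107 + 5·53 = -268
  A = 3 − 2·60 − 2·107 − 3·(-268) = 473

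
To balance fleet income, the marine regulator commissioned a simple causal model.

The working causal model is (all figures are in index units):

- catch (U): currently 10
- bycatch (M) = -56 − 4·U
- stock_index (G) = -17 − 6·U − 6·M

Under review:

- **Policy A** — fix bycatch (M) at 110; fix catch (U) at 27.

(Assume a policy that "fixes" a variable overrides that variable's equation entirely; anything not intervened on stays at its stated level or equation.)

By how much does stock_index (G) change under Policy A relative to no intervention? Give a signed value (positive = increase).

Baseline:
  U = 10
  M = -56 − 4·10 = -96
  G = -17 − 6·10 − 6·(-96) = 499
Policy A (M := 110, U := 27):
  U = 27
  M = 110
  G = -17 − 6·27 − 6·110 = -839
Change in G: -839 − 499 = -1338

-1338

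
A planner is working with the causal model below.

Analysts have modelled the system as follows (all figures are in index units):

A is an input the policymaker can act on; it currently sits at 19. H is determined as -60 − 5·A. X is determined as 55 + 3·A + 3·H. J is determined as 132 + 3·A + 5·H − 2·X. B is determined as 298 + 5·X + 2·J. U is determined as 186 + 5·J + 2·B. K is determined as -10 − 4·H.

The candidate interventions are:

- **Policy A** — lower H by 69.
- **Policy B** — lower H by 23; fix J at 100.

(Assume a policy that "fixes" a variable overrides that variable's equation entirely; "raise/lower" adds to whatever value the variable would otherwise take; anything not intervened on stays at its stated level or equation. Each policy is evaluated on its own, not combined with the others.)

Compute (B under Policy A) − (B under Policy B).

-512

Policy A (H − 69):
  A = 19
  H = -60 − 5·19 (−69 from intervention) = -224
  X = 55 + 3·19 + 3·(-224) = -560
  J = 132 + 3·19 + 5·(-224) − 2·(-560) = 189
  B = 298 + 5·(-560) + 2·189 = -2124
Policy B (H − 23, J := 100):
  A = 19
  H = -60 − 5·19 (−23 from intervention) = -178
  X = 55 + 3·19 + 3·(-178) = -422
  J = 100
  B = 298 + 5·(-422) + 2·100 = -1612
B: -2124 − (-1612) = -512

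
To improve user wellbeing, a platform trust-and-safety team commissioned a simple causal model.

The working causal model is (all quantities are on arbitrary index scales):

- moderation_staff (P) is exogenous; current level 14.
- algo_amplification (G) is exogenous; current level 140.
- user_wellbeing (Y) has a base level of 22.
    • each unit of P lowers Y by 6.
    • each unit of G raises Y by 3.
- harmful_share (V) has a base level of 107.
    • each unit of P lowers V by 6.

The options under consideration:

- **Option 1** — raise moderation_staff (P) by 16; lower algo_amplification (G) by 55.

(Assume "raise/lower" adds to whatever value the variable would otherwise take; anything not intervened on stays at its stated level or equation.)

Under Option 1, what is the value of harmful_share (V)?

-73

Option 1 (P + 16, G − 55):
  P = 14 + 16 = 30
  V = 107 − 6·30 = -73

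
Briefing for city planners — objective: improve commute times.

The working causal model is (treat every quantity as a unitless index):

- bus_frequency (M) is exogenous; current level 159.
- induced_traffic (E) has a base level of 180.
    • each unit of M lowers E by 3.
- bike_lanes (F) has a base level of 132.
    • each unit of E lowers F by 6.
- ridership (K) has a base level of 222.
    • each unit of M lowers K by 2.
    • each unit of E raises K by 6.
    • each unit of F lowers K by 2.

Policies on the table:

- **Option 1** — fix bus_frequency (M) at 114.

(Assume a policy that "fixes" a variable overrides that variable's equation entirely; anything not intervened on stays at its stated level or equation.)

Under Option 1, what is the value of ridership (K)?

-3186

Option 1 (M := 114):
  M = 114
  E = 180 − 3·114 = -162
  F = 132 − 6·(-162) = 1104
  K = 222 − 2·114 + 6·(-162) − 2·1104 = -3186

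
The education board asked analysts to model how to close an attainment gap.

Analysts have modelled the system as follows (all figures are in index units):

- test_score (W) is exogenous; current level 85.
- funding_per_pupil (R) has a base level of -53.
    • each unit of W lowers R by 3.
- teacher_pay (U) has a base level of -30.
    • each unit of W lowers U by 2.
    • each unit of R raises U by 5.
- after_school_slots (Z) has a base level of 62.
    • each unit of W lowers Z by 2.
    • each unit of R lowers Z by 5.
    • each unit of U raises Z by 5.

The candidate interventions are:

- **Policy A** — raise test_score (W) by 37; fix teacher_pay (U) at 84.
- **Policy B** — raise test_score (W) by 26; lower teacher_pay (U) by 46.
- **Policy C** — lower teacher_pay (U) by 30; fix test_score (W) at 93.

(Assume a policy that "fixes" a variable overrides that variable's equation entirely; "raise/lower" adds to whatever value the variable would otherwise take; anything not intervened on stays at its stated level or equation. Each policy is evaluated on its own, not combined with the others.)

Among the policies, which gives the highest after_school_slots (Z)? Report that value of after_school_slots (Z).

2333

Policy A (W + 37, U := 84):
  W = 85 + 37 = 122
  R = -53 − 3·122 = -419
  U = 84
  Z = 62 − 2·122 − 5·(-419) + 5·84 = 2333
Policy B (W + 26, U − 46):
  W = 85 + 26 = 111
  R = -53 − 3·111 = -386
  U = -30 − 2·111 + 5·(-386) (−46 from intervention) = -2228
  Z = 62 − 2·111 − 5·(-386) + 5·(-2228) = -9370
Policy C (U − 30, W := 93):
  W = 93
  R = -53 − 3·93 = -332
  U = -30 − 2·93 + 5·(-332) (−30 from intervention) = -1906
  Z = 62 − 2·93 − 5·(-332) + 5·(-1906) = -7994
Comparing — Policy A: Z=2333, Policy B: Z=-9370, Policy C: Z=-7994. Highest is 2333 (Policy A).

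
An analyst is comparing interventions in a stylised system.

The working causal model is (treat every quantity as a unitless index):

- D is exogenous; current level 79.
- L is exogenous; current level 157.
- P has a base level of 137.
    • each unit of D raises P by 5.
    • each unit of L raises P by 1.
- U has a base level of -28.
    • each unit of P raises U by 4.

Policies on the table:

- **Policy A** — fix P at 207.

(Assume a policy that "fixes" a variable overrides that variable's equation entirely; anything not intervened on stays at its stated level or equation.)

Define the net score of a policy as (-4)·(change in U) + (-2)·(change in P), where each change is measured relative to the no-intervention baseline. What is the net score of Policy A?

8676

Baseline:
  D = 79
  L = 157
  P = 137 + 5·79 + 157 = 689
  U = -28 + 4·689 = 2728
Policy A (P := 207):
  D = 79
  L = 157
  P = 207
  U = -28 + 4·207 = 800
ΔU = 800 − 2728 = -1928; ΔP = 207 − 689 = -482
Score = (-4)·(-1928) + (-2)·(-482) = 8676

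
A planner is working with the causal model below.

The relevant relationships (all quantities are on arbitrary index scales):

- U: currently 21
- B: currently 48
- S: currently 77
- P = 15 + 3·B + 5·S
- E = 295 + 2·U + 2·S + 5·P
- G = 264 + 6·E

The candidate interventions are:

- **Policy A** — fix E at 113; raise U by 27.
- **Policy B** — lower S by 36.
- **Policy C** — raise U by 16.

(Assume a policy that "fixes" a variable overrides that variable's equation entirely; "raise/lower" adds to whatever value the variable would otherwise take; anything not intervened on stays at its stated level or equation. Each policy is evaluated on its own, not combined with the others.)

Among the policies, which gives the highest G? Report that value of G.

Policy A (E := 113, U + 27):
  U = 21 + 27 = 48
  B = 48
  S = 77
  P = 15 + 3·48 + 5·77 = 544
  E = 113
  G = 264 + 6·113 = 942
Policy B (S − 36):
  U = 21
  B = 48
  S = 77 − 36 = 41
  P = 15 + 3·48 + 5·41 = 364
  E = 295 + 2·21 + 2·41 + 5·364 = 2239
  G = 264 + 6·2239 = 13698
Policy C (U + 16):
  U = 21 + 16 = 37
  B = 48
  S = 77
  P = 15 + 3·48 + 5·77 = 544
  E = 295 + 2·37 + 2·77 + 5·544 = 3243
  G = 264 + 6·3243 = 19722
Comparing — Policy A: G=942, Policy B: G=13698, Policy C: G=19722. Highest is 19722 (Policy C).

19722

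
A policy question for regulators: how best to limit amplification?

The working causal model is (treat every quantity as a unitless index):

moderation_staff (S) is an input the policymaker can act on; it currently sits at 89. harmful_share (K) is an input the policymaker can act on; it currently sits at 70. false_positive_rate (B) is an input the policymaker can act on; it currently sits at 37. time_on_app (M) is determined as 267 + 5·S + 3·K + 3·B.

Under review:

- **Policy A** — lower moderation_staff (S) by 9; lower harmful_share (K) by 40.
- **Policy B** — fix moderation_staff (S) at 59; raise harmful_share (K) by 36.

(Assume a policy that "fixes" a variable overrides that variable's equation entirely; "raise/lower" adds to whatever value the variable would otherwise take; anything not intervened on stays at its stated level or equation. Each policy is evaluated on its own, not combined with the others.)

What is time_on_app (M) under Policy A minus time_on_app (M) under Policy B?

-123

Policy A (S − 9, K − 40):
  S = 89 − 9 = 80
  K = 70 − 40 = 30
  B = 37
  M = 267 + 5·80 + 3·30 + 3·37 = 868
Policy B (S := 59, K + 36):
  S = 59
  K = 70 + 36 = 106
  B = 37
  M = 267 + 5·59 + 3·106 + 3·37 = 991
M: 868 − 991 = -123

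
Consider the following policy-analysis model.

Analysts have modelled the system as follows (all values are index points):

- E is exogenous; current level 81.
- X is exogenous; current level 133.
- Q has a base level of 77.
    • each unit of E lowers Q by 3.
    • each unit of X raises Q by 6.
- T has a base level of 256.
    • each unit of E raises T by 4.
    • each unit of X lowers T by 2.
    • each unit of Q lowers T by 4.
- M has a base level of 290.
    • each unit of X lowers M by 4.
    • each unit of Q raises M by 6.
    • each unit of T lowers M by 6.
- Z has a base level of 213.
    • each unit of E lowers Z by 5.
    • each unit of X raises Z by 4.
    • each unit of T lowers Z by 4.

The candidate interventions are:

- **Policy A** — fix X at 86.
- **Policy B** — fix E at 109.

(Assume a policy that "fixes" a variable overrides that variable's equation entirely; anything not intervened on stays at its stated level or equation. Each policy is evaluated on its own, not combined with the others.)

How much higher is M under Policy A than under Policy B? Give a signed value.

Policy A (X := 86):
  E = 81
  X = 86
  Q = 77 − 3·81 + 6·86 = 350
  T = 256 + 4·81 − 2·86 − 4·350 = -992
  M = 290 − 4·86 + 6·350 − 6·(-992) = 7998
Policy B (E := 109):
  E = 109
  X = 133
  Q = 77 − 3·109 + 6·133 = 548
  T = 256 + 4·109 − 2·133 − 4·548 = -1766
  M = 290 − 4·133 + 6·548 − 6·(-1766) = 13642
M: 7998 − 13642 = -5644

-5644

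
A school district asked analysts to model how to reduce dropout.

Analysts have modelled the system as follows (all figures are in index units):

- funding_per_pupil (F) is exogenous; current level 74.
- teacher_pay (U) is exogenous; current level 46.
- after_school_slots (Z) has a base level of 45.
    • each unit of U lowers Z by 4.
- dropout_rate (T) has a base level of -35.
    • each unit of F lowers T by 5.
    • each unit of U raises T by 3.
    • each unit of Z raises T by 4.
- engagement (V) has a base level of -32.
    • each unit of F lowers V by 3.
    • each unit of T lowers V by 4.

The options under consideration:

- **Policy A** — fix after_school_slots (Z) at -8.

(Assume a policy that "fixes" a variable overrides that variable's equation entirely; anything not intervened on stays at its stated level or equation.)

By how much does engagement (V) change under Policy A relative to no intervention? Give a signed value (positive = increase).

-2096

Baseline:
  F = 74
  U = 46
  Z = 45 − 4·46 = -139
  T = -35 − 5·74 + 3·46 + 4·(-139) = -823
  V = -32 − 3·74 − 4·(-823) = 3038
Policy A (Z := -8):
  F = 74
  U = 46
  Z = -8
  T = -35 − 5·74 + 3·46 + 4·(-8) = -299
  V = -32 − 3·74 − 4·(-299) = 942
Change in V: 942 − 3038 = -2096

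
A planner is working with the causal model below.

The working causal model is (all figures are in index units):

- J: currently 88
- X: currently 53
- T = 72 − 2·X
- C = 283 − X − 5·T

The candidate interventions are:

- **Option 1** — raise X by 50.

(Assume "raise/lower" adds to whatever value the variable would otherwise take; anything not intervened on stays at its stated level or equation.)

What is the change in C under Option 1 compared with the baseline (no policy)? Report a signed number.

450

Baseline:
  X = 53
  T = 72 − 2·53 = -34
  C = 283 − 53 − 5·(-34) = 400
Option 1 (X + 50):
  X = 53 + 50 = 103
  T = 72 − 2·103 = -134
  C = 283 − 103 − 5·(-134) = 850
Change in C: 850 − 400 = 450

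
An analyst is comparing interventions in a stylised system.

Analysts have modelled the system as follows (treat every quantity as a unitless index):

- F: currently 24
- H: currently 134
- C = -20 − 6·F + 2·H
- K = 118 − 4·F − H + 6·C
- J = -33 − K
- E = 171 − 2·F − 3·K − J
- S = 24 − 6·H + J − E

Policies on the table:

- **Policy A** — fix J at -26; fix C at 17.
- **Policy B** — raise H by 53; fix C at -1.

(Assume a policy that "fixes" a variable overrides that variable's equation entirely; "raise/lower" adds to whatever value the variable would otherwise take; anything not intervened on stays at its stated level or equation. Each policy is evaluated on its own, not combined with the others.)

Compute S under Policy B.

Policy B (H + 53, C := -1):
  F = 24
  H = 134 + 53 = 187
  C = -1
  K = 118 − 4·24 − 187 + 6·(-1) = -171
  J = -33 − (-171) = 138
  E = 171 − 2·24 − 3·(-171) − 138 = 498
  S = 24 − 6·187 + 138 − 498 = -1458

-1458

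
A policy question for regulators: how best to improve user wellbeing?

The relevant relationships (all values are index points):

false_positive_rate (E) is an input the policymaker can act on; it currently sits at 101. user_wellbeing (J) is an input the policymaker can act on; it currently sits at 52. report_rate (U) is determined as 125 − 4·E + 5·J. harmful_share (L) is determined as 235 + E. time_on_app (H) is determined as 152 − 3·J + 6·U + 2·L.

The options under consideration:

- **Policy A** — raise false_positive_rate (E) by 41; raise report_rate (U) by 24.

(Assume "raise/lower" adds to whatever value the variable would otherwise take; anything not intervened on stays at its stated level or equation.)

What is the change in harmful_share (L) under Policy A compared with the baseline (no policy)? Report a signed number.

Baseline:
  E = 101
  L = 235 + 101 = 336
Policy A (E + 41, U + 24):
  E = 101 + 41 = 142
  L = 235 + 142 = 377
Change in L: 377 − 336 = 41

41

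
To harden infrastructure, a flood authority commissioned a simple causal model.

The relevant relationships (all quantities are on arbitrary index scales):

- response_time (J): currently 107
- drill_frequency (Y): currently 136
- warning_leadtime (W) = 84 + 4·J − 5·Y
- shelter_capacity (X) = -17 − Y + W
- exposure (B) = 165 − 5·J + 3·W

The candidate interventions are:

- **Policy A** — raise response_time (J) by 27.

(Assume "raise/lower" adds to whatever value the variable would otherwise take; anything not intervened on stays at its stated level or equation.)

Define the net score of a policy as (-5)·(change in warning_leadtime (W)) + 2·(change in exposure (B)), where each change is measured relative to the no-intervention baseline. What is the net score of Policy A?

-162

Baseline:
  J = 107
  Y = 136
  W = 84 + 4·107 − 5·136 = -168
  B = 165 − 5·107 + 3·(-168) = -874
Policy A (J + 27):
  J = 107 + 27 = 134
  Y = 136
  W = 84 + 4·134 − 5·136 = -60
  B = 165 − 5·134 + 3·(-60) = -685
ΔW = -60 − (-168) = 108; ΔB = -685 − (-874) = 189
Score = (-5)·108 + 2·189 = -162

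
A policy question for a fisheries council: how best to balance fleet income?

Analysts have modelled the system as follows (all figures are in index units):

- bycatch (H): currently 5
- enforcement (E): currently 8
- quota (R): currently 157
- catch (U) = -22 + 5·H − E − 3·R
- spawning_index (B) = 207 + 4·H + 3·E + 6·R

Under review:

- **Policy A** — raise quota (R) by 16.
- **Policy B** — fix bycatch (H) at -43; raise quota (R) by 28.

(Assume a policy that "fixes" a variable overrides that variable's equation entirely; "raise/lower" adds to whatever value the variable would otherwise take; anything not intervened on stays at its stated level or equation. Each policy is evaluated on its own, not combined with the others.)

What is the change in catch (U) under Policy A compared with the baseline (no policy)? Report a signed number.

Baseline:
  H = 5
  E = 8
  R = 157
  U = -22 + 5·5 − 8 − 3·157 = -476
Policy A (R + 16):
  H = 5
  E = 8
  R = 157 + 16 = 173
  U = -22 + 5·5 − 8 − 3·173 = -524
Change in U: -524 − (-476) = -48

-48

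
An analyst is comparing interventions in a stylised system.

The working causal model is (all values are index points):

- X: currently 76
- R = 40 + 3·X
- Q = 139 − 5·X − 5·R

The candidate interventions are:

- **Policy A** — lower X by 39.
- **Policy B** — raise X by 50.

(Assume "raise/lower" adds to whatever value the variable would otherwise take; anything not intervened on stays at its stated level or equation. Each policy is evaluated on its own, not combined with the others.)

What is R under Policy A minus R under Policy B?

-267

Policy A (X − 39):
  X = 76 − 39 = 37
  R = 40 + 3·37 = 151
Policy B (X + 50):
  X = 76 + 50 = 126
  R = 40 + 3·126 = 418
R: 151 − 418 = -267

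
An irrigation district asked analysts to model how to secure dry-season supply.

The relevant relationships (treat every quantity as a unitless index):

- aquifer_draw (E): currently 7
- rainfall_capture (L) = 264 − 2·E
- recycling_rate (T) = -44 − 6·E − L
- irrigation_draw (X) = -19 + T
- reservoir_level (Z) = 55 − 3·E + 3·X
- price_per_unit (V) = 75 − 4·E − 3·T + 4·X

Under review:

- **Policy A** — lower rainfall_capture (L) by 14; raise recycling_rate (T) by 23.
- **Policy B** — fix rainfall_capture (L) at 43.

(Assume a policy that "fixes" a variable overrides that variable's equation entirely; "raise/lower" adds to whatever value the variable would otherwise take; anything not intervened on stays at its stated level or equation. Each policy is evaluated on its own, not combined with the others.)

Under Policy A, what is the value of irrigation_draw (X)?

-318

Policy A (L − 14, T + 23):
  E = 7
  L = 264 − 2·7 (−14 from intervention) = 236
  T = -44 − 6·7 − 236 (+23 from intervention) = -299
  X = -19 + (-299) = -318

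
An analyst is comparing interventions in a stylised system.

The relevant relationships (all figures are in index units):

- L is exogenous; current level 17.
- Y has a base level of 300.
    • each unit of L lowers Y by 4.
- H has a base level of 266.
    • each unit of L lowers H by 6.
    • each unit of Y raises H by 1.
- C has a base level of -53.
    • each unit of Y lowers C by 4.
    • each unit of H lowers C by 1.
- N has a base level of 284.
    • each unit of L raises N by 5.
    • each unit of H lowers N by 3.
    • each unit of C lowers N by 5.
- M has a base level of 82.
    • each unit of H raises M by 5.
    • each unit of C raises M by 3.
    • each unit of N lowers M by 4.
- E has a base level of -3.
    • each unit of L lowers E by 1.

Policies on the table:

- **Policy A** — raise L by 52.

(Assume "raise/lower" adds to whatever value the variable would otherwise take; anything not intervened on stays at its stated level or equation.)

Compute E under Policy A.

-72

Policy A (L + 52):
  L = 17 + 52 = 69
  E = -3 − 69 = -72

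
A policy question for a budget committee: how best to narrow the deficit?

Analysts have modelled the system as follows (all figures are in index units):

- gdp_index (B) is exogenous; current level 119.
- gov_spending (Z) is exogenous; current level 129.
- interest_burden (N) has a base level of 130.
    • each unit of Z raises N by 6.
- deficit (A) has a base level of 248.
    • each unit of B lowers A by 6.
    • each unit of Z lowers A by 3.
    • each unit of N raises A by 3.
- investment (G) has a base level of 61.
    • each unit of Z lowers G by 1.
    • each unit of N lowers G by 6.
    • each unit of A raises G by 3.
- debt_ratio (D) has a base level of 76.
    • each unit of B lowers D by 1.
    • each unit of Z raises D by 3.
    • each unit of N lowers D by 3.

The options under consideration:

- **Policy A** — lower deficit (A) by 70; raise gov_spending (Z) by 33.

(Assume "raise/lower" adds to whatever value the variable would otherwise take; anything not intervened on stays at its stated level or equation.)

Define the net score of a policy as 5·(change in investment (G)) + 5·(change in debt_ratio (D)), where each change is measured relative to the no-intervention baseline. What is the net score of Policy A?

-2205

Baseline:
  B = 119
  Z = 129
  N = 130 + 6·129 = 904
  A = 248 − 6·119 − 3·129 + 3·904 = 1859
  G = 61 − 129 − 6·904 + 3·1859 = 85
  D = 76 − 119 + 3·129 − 3·904 = -2368
Policy A (A − 70, Z + 33):
  B = 119
  Z = 129 + 33 = 162
  N = 130 + 6·162 = 1102
  A = 248 − 6·119 − 3·162 + 3·1102 (−70 from intervention) = 2284
  G = 61 − 162 − 6·1102 + 3·2284 = 139
  D = 76 − 119 + 3·162 − 3·1102 = -2863
ΔG = 139 − 85 = 54; ΔD = -2863 − (-2368) = -495
Score = 5·54 + 5·(-495) = -2205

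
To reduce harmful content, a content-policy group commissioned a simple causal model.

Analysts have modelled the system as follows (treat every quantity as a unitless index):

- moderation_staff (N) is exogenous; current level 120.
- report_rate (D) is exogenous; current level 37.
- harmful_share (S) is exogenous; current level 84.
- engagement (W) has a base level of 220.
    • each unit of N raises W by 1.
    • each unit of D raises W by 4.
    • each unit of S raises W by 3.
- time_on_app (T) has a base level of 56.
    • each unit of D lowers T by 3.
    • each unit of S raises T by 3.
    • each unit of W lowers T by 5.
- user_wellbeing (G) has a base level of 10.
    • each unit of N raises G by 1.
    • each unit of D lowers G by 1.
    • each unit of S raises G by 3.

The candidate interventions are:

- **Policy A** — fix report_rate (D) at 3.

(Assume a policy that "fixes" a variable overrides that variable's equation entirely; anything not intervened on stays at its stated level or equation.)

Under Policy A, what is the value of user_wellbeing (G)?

Policy A (D := 3):
  N = 120
  D = 3
  S = 84
  G = 10 + 120 − 3 + 3·84 = 379

379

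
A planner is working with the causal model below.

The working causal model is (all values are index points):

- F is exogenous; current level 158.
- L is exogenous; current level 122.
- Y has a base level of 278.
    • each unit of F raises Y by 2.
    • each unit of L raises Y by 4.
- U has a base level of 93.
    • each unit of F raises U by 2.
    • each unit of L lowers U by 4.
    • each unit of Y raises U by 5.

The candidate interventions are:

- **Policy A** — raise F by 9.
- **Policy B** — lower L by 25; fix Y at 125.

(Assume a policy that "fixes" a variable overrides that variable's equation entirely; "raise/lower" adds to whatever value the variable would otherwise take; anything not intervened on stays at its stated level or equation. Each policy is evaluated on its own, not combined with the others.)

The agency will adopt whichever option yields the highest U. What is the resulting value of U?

5439

Policy A (F + 9):
  F = 158 + 9 = 167
  L = 122
  Y = 278 + 2·167 + 4·122 = 1100
  U = 93 + 2·167 − 4·122 + 5·1100 = 5439
Policy B (L − 25, Y := 125):
  F = 158
  L = 122 − 25 = 97
  Y = 125
  U = 93 + 2·158 − 4·97 + 5·125 = 646
Comparing — Policy A: U=5439, Policy B: U=646. Highest is 5439 (Policy A).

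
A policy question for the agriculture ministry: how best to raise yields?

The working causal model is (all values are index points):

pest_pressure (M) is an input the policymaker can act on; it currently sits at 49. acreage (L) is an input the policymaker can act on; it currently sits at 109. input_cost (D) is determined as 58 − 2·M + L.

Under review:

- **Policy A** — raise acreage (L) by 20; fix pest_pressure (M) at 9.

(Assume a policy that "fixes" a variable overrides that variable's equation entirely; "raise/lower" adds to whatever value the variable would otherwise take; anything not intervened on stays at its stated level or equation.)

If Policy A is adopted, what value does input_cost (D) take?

Policy A (L + 20, M := 9):
  M = 9
  L = 109 + 20 = 129
  D = 58 − 2·9 + 129 = 169

169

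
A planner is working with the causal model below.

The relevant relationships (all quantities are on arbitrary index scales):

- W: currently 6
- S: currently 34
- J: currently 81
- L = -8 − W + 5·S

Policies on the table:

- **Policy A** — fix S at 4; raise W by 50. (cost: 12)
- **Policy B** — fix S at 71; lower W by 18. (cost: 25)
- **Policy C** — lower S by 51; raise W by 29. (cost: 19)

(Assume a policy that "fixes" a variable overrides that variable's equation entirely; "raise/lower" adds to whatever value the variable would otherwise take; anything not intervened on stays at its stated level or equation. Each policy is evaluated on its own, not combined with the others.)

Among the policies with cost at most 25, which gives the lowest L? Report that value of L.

Policy A (S := 4, W + 50):
  W = 6 + 50 = 56
  S = 4
  L = -8 − 56 + 5·4 = -44
Policy B (S := 71, W − 18):
  W = 6 − 18 = -12
  S = 71
  L = -8 − (-12) + 5·71 = 359
Policy C (S − 51, W + 29):
  W = 6 + 29 = 35
  S = 34 − 51 = -17
  L = -8 − 35 + 5·(-17) = -128
Comparing — Policy A: L=-44, Policy B: L=359, Policy C: L=-128. Lowest is -128 (Policy C).

-128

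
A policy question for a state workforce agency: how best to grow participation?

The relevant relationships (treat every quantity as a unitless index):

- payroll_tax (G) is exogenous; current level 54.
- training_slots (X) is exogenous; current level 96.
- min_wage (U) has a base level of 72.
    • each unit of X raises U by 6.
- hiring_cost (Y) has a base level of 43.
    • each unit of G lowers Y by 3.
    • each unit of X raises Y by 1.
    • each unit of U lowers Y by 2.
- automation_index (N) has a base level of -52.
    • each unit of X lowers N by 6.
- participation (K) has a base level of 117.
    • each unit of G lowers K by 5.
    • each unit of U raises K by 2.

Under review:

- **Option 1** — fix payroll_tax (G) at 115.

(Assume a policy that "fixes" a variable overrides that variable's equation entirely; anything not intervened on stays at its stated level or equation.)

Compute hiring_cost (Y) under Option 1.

-1502

Option 1 (G := 115):
  G = 115
  X = 96
  U = 72 + 6·96 = 648
  Y = 43 − 3·115 + 96 − 2·648 = -1502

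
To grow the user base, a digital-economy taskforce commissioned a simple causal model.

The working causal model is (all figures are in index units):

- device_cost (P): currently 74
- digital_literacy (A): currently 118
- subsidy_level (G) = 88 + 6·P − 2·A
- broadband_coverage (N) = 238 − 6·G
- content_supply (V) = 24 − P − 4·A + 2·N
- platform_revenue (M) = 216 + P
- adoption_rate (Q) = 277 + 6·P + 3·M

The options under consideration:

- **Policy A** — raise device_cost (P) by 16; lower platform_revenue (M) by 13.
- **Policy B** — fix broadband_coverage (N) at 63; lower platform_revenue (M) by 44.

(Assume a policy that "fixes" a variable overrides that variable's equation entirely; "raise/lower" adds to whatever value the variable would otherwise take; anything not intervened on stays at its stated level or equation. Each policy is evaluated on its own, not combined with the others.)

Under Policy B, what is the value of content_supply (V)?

-396

Policy B (N := 63, M − 44):
  P = 74
  A = 118
  G = 88 + 6·74 − 2·118 = 296
  N = 63
  V = 24 − 74 − 4·118 + 2·63 = -396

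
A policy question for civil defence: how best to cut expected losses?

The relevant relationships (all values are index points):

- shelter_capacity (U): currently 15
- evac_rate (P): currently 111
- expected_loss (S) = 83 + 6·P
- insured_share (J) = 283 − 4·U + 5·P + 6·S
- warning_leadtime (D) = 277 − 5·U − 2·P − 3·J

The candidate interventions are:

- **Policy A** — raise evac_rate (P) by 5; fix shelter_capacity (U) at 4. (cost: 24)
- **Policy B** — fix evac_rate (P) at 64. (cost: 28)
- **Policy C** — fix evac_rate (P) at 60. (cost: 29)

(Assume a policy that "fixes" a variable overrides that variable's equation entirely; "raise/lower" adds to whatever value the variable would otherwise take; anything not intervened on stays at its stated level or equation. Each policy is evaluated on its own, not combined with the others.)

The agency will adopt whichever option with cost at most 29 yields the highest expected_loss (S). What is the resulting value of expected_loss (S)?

779

Policy A (P + 5, U := 4):
  P = 111 + 5 = 116
  S = 83 + 6·116 = 779
Policy B (P := 64):
  P = 64
  S = 83 + 6·64 = 467
Policy C (P := 60):
  P = 60
  S = 83 + 6·60 = 443
Comparing — Policy A: S=779, Policy B: S=467, Policy C: S=443. Highest is 779 (Policy A).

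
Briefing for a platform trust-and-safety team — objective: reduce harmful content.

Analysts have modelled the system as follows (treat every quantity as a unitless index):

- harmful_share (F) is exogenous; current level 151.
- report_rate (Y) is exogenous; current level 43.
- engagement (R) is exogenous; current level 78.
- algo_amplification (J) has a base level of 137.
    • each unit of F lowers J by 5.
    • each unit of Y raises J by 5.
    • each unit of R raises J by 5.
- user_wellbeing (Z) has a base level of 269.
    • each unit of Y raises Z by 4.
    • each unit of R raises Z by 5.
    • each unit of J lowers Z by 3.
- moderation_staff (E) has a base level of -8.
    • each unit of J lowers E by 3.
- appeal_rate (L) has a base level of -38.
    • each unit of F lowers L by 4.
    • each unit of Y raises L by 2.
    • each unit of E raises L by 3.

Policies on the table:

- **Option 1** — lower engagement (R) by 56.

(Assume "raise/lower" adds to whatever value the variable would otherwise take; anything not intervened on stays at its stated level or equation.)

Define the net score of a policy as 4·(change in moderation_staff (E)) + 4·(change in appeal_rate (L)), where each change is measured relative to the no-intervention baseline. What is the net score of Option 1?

13440

Baseline:
  F = 151
  Y = 43
  R = 78
  J = 137 − 5·151 + 5·43 + 5·78 = -13
  E = -8 − 3·(-13) = 31
  L = -38 − 4·151 + 2·43 + 3·31 = -463
Option 1 (R − 56):
  F = 151
  Y = 43
  R = 78 − 56 = 22
  J = 137 − 5·151 + 5·43 + 5·22 = -293
  E = -8 − 3·(-293) = 871
  L = -38 − 4·151 + 2·43 + 3·871 = 2057
ΔE = 871 − 31 = 840; ΔL = 2057 − (-463) = 2520
Score = 4·840 + 4·2520 = 13440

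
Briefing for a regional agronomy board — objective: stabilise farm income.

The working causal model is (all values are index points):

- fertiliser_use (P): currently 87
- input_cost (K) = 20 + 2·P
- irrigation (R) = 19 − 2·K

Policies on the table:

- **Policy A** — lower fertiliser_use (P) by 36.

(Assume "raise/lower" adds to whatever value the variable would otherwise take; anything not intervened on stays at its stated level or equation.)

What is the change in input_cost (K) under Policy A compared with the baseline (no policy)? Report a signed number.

-72

Baseline:
  P = 87
  K = 20 + 2·87 = 194
Policy A (P − 36):
  P = 87 − 36 = 51
  K = 20 + 2·51 = 122
Change in K: 122 − 194 = -72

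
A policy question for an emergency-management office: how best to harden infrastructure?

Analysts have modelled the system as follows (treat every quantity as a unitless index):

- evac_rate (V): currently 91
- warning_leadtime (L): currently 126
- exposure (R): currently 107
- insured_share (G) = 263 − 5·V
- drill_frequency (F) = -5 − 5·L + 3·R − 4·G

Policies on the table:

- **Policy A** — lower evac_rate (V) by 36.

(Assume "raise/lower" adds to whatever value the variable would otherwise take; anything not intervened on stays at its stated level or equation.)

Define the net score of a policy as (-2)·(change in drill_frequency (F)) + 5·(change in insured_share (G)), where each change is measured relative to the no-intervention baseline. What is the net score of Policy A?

Baseline:
  V = 91
  L = 126
  R = 107
  G = 263 − 5·91 = -192
  F = -5 − 5·126 + 3·107 − 4·(-192) = 454
Policy A (V − 36):
  V = 91 − 36 = 55
  L = 126
  R = 107
  G = 263 − 5·55 = -12
  F = -5 − 5·126 + 3·107 − 4·(-12) = -266
ΔF = -266 − 454 = -720; ΔG = -12 − (-192) = 180
Score = (-2)·(-720) + 5·180 = 2340

2340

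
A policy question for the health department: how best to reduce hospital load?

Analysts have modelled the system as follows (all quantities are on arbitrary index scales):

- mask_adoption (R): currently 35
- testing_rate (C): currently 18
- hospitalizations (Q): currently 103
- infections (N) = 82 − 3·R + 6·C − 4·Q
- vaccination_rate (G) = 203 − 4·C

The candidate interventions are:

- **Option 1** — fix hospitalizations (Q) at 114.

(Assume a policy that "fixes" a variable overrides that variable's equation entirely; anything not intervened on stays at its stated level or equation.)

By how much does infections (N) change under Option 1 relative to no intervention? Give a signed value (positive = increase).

Baseline:
  R = 35
  C = 18
  Q = 103
  N = 82 − 3·35 + 6·18 − 4·103 = -327
Option 1 (Q := 114):
  R = 35
  C = 18
  Q = 114
  N = 82 − 3·35 + 6·18 − 4·114 = -371
Change in N: -371 − (-327) = -44

-44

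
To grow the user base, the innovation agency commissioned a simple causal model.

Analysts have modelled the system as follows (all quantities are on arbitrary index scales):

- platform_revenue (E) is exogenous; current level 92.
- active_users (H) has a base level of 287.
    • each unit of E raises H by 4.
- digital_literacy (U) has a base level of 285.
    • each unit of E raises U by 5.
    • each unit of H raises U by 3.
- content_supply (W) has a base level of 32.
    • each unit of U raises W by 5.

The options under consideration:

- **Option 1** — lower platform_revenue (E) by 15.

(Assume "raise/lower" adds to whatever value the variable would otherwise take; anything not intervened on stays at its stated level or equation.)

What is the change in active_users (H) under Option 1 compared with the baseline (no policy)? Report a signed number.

Baseline:
  E = 92
  H = 287 + 4·92 = 655
Option 1 (E − 15):
  E = 92 − 15 = 77
  H = 287 + 4·77 = 595
Change in H: 595 − 655 = -60

-60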